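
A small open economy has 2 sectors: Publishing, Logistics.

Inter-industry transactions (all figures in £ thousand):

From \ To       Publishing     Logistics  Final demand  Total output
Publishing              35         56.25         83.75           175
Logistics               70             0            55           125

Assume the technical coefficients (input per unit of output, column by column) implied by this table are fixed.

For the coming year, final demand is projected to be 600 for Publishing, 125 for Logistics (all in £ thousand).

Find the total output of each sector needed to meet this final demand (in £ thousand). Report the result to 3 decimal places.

Technical coefficients a_ij = z_ij / X_j:
  a_PP = 35/175 = 0.20, a_LP = 70/175 = 0.40
  a_PL = 56.25/125 = 0.45, a_LL = 0/125 = 0.00
I − A =
  [   0.80    -0.45]
  [  -0.40     1.00]
det(I−A) = (0.80)(1.00) − (-0.45)(-0.40) = 0.6200
adj(I−A) = [[1.00, 0.45], [0.40, 0.80]]
(I − A)⁻¹ = adj(I−A) / det(I−A) ≈
  [   1.6129     0.7258]
  [   0.6452     1.2903]
x = (I − A)⁻¹ d = adj(I−A)·d / det(I−A), with det(I−A) = 0.6200:
  x_P = (1.00·600 + 0.45·125) / 0.6200 = 656.25 / 0.6200 ≈ 1058.468
  x_L = (0.40·600 + 0.80·125) / 0.6200 = 340.00 / 0.6200 ≈ 548.387

x_P = 1058.468, x_L = 548.387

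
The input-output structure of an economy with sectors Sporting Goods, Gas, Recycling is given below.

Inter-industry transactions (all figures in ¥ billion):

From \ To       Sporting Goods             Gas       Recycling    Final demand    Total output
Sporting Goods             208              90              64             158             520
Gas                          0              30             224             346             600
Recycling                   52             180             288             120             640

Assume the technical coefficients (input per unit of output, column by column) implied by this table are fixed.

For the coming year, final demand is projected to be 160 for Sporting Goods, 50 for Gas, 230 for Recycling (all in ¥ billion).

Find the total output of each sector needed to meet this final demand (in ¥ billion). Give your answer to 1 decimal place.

x_1 = 451.1, x_2 = 296.5, x_3 = 661.9

Technical coefficients a_ij = z_ij / X_j:
  a_11 = 208/520 = 0.40, a_21 = 0/520 = 0.00, a_31 = 52/520 = 0.10
  a_12 = 90/600 = 0.15, a_22 = 30/600 = 0.05, a_32 = 180/600 = 0.30
  a_13 = 64/640 = 0.10, a_23 = 224/640 = 0.35, a_33 = 288/640 = 0.45
I − A =
  [   0.60    -0.15    -0.10]
  [   0.00     0.95    -0.35]
  [  -0.10    -0.30     0.55]
Cofactors of I−A, C_ij = (−1)^(i+j)·(minor ij) (rows/columns in the sector order above):
  C_11 = (0.95)(0.55) − (-0.35)(-0.30) = 0.4175
  C_12 = −[(0.00)(0.55) − (-0.35)(-0.10)] = 0.0350
  C_13 = (0.00)(-0.30) − (0.95)(-0.10) = 0.0950
  C_21 = −[(-0.15)(0.55) − (-0.10)(-0.30)] = 0.1125
  C_22 = (0.60)(0.55) − (-0.10)(-0.10) = 0.3200
  C_23 = −[(0.60)(-0.30) − (-0.15)(-0.10)] = 0.1950
  C_31 = (-0.15)(-0.35) − (-0.10)(0.95) = 0.1475
  C_32 = −[(0.60)(-0.35) − (-0.10)(0.00)] = 0.2100
  C_33 = (0.60)(0.95) − (-0.15)(0.00) = 0.5700
det(I−A) = Σ_j (I−A)_1j·C_1j = (0.60)(0.4175) + (-0.15)(0.0350) + (-0.10)(0.0950) = 0.23575
adj(I−A) = Cᵀ =
  [ 0.4175   0.1125   0.1475]
  [ 0.0350   0.3200   0.2100]
  [ 0.0950   0.1950   0.5700]
(I − A)⁻¹ = adj(I−A) / det(I−A) ≈
  [   1.7709     0.4772     0.6257]
  [   0.1485     1.3574     0.8908]
  [   0.4030     0.8271     2.4178]
x = (I − A)⁻¹ d = adj(I−A)·d / det(I−A), with det(I−A) = 0.23575:
  x_1 = (0.4175·160 + 0.1125·50 + 0.1475·230) / 0.23575 = 106.35 / 0.23575 ≈ 451.1
  x_2 = (0.0350·160 + 0.3200·50 + 0.2100·230) / 0.23575 = 69.90 / 0.23575 ≈ 296.5
  x_3 = (0.0950·160 + 0.1950·50 + 0.5700·230) / 0.23575 = 156.05 / 0.23575 ≈ 661.9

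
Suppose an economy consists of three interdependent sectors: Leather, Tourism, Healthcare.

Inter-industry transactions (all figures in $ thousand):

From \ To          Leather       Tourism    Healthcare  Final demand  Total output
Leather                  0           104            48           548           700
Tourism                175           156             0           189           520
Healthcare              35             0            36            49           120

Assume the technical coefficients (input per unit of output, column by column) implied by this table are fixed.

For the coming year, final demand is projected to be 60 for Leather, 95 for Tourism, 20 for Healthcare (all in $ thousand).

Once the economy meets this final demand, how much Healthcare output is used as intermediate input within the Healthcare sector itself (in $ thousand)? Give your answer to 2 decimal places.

z_HH = 10.92

Technical coefficients a_ij = z_ij / X_j:
  a_LL = 0/700 = 0.00, a_TL = 175/700 = 0.25, a_HL = 35/700 = 0.05
  a_LT = 104/520 = 0.20, a_TT = 156/520 = 0.30, a_HT = 0/520 = 0.00
  a_LH = 48/120 = 0.40, a_TH = 0/120 = 0.00, a_HH = 36/120 = 0.30
I − A =
  [   1.00    -0.20    -0.40]
  [  -0.25     0.70     0.00]
  [  -0.05     0.00     0.70]
Cofactors of I−A, C_ij = (−1)^(i+j)·(minor ij) (rows/columns in the sector order above):
  C_11 = (0.70)(0.70) − (0.00)(0.00) = 0.4900
  C_12 = −[(-0.25)(0.70) − (0.00)(-0.05)] = 0.1750
  C_13 = (-0.25)(0.00) − (0.70)(-0.05) = 0.0350
  C_21 = −[(-0.20)(0.70) − (-0.40)(0.00)] = 0.1400
  C_22 = (1.00)(0.70) − (-0.40)(-0.05) = 0.6800
  C_23 = −[(1.00)(0.00) − (-0.20)(-0.05)] = 0.0100
  C_31 = (-0.20)(0.00) − (-0.40)(0.70) = 0.2800
  C_32 = −[(1.00)(0.00) − (-0.40)(-0.25)] = 0.1000
  C_33 = (1.00)(0.70) − (-0.20)(-0.25) = 0.6500
det(I−A) = Σ_j (I−A)_1j·C_1j = (1.00)(0.4900) + (-0.20)(0.1750) + (-0.40)(0.0350) = 0.4410
adj(I−A) = Cᵀ =
  [ 0.4900   0.1400   0.2800]
  [ 0.1750   0.6800   0.1000]
  [ 0.0350   0.0100   0.6500]
(I − A)⁻¹ = adj(I−A) / det(I−A) ≈
  [   1.1111     0.3175     0.6349]
  [   0.3968     1.5420     0.2268]
  [   0.0794     0.0227     1.4739]
First solve x = (I − A)⁻¹ d = adj(I−A)·d / det(I−A); in particular x_H = (0.0350·60 + 0.0100·95 + 0.6500·20) / 0.4410 = 16.05 / 0.4410 ≈ 36.3946.
Intermediate flow from H to H: z_HH = a_HH · x_H = 0.30 × 16.05 / 0.4410 = 4.815 / 0.4410 ≈ 10.92.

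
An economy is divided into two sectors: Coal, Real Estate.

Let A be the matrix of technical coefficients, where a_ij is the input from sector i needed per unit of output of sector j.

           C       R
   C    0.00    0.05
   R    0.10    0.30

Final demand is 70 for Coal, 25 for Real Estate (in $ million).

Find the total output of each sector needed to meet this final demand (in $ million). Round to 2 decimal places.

I − A =
  [   1.00    -0.05]
  [  -0.10     0.70]
det(I−A) = (1.00)(0.70) − (-0.05)(-0.10) = 0.6950
adj(I−A) = [[0.70, 0.05], [0.10, 1.00]]
(I − A)⁻¹ = adj(I−A) / det(I−A) ≈
  [   1.0072     0.0719]
  [   0.1439     1.4388]
x = (I − A)⁻¹ d = adj(I−A)·d / det(I−A), with det(I−A) = 0.6950:
  x_C = (0.70·70 + 0.05·25) / 0.6950 = 50.25 / 0.6950 ≈ 72.30
  x_R = (0.10·70 + 1.00·25) / 0.6950 = 32.00 / 0.6950 ≈ 46.04

x_C = 72.30, x_R = 46.04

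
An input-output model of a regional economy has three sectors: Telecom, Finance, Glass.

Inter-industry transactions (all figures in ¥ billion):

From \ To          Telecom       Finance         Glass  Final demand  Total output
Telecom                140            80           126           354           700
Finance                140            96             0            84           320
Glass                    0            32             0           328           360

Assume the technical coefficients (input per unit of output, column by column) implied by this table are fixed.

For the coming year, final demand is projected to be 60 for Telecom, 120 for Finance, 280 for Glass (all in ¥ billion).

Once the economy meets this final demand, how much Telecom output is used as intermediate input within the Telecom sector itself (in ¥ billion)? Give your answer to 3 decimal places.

Technical coefficients a_ij = z_ij / X_j:
  a_11 = 140/700 = 0.20, a_21 = 140/700 = 0.20, a_31 = 0/700 = 0.00
  a_12 = 80/320 = 0.25, a_22 = 96/320 = 0.30, a_32 = 32/320 = 0.10
  a_13 = 126/360 = 0.35, a_23 = 0/360 = 0.00, a_33 = 0/360 = 0.00
I − A =
  [   0.80    -0.25    -0.35]
  [  -0.20     0.70     0.00]
  [   0.00    -0.10     1.00]
Cofactors of I−A, C_ij = (−1)^(i+j)·(minor ij) (rows/columns in the sector order above):
  C_11 = (0.70)(1.00) − (0.00)(-0.10) = 0.7000
  C_12 = −[(-0.20)(1.00) − (0.00)(0.00)] = 0.2000
  C_13 = (-0.20)(-0.10) − (0.70)(0.00) = 0.0200
  C_21 = −[(-0.25)(1.00) − (-0.35)(-0.10)] = 0.2850
  C_22 = (0.80)(1.00) − (-0.35)(0.00) = 0.8000
  C_23 = −[(0.80)(-0.10) − (-0.25)(0.00)] = 0.0800
  C_31 = (-0.25)(0.00) − (-0.35)(0.70) = 0.2450
  C_32 = −[(0.80)(0.00) − (-0.35)(-0.20)] = 0.0700
  C_33 = (0.80)(0.70) − (-0.25)(-0.20) = 0.5100
det(I−A) = Σ_j (I−A)_1j·C_1j = (0.80)(0.7000) + (-0.25)(0.2000) + (-0.35)(0.0200) = 0.5030
adj(I−A) = Cᵀ =
  [ 0.7000   0.2850   0.2450]
  [ 0.2000   0.8000   0.0700]
  [ 0.0200   0.0800   0.5100]
(I − A)⁻¹ = adj(I−A) / det(I−A) ≈
  [   1.3917     0.5666     0.4871]
  [   0.3976     1.5905     0.1392]
  [   0.0398     0.1590     1.0139]
First solve x = (I − A)⁻¹ d = adj(I−A)·d / det(I−A); in particular x_1 = (0.7000·60 + 0.2850·120 + 0.2450·280) / 0.5030 = 144.80 / 0.5030 ≈ 287.87276.
Intermediate flow from 1 to 1: z_11 = a_11 · x_1 = 0.20 × 144.80 / 0.5030 = 28.96 / 0.5030 ≈ 57.575.

z_11 = 57.575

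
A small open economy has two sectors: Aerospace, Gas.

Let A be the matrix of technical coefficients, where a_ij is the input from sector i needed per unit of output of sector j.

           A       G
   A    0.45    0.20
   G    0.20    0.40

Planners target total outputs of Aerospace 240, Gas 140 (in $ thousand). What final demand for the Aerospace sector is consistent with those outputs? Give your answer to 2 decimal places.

d_A = 104.00

I − A =
  [   0.55    -0.20]
  [  -0.20     0.60]
d = (I − A) x:
  d_A = (+0.55)·240 + (-0.20)·140 = 104.00
  d_G = (-0.20)·240 + (+0.60)·140 = 36.00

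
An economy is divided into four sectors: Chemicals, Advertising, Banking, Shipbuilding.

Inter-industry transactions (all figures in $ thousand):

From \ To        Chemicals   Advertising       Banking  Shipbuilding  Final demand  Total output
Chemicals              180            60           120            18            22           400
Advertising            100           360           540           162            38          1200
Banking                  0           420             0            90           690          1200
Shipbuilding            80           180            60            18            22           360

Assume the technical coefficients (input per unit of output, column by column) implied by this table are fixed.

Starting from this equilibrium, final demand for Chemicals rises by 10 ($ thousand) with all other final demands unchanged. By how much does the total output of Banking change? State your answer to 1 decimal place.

Δx_B = 8.5

Technical coefficients a_ij = z_ij / X_j:
  a_CC = 180/400 = 0.45, a_AC = 100/400 = 0.25, a_BC = 0/400 = 0.00, a_SC = 80/400 = 0.20
  a_CA = 60/1200 = 0.05, a_AA = 360/1200 = 0.30, a_BA = 420/1200 = 0.35, a_SA = 180/1200 = 0.15
  a_CB = 120/1200 = 0.10, a_AB = 540/1200 = 0.45, a_BB = 0/1200 = 0.00, a_SB = 60/1200 = 0.05
  a_CS = 18/360 = 0.05, a_AS = 162/360 = 0.45, a_BS = 90/360 = 0.25, a_SS = 18/360 = 0.05
I − A =
  [   0.55    -0.05    -0.10    -0.05]
  [  -0.25     0.70    -0.45    -0.45]
  [   0.00    -0.35     1.00    -0.25]
  [  -0.20    -0.15    -0.05     0.95]
Compute the cofactors C_ij = (−1)^(i+j)·(3×3 minor ij) of I−A; the adjugate is their transpose:
adj(I−A) = Cᵀ =
  [ 0.414375   0.092250   0.087375   0.088500]
  [ 0.346875   0.500625   0.276375   0.328125]
  [ 0.159000   0.202500   0.303375   0.184125]
  [ 0.150375   0.109125   0.078000   0.277125]
det(I−A) = Σ_j (I−A)_1j·C_1j = (0.55)(0.414375) + (-0.05)(0.346875) + (-0.10)(0.159000) + (-0.05)(0.150375) = 0.18714375
(I − A)⁻¹ = adj(I−A) / det(I−A) ≈
  [   2.2142     0.4929     0.4669     0.4729]
  [   1.8535     2.6751     1.4768     1.7533]
  [   0.8496     1.0821     1.6211     0.9839]
  [   0.8035     0.5831     0.4168     1.4808]
Δx = (I − A)⁻¹ Δd with Δd having +10 in the Chemicals component and 0 elsewhere.
So Δx_B = L_BC · (+10), where L_BC = adj(I−A)_BC / det(I−A) = 0.159000 / 0.18714375.
Δx_B = 0.159000 × (+10) / 0.18714375 = 1.59 / 0.18714375 ≈ 8.5.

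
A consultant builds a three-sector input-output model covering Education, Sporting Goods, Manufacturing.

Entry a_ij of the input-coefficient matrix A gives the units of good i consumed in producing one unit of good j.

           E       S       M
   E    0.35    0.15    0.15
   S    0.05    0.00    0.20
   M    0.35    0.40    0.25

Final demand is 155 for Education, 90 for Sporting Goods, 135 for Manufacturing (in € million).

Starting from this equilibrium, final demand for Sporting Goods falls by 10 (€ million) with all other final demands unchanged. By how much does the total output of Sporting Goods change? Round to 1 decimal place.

I − A =
  [   0.65    -0.15    -0.15]
  [  -0.05     1.00    -0.20]
  [  -0.35    -0.40     0.75]
Cofactors of I−A, C_ij = (−1)^(i+j)·(minor ij) (rows/columns in the sector order above):
  C_11 = (1.00)(0.75) − (-0.20)(-0.40) = 0.6700
  C_12 = −[(-0.05)(0.75) − (-0.20)(-0.35)] = 0.1075
  C_13 = (-0.05)(-0.40) − (1.00)(-0.35) = 0.3700
  C_21 = −[(-0.15)(0.75) − (-0.15)(-0.40)] = 0.1725
  C_22 = (0.65)(0.75) − (-0.15)(-0.35) = 0.4350
  C_23 = −[(0.65)(-0.40) − (-0.15)(-0.35)] = 0.3125
  C_31 = (-0.15)(-0.20) − (-0.15)(1.00) = 0.1800
  C_32 = −[(0.65)(-0.20) − (-0.15)(-0.05)] = 0.1375
  C_33 = (0.65)(1.00) − (-0.15)(-0.05) = 0.6425
det(I−A) = Σ_j (I−A)_1j·C_1j = (0.65)(0.6700) + (-0.15)(0.1075) + (-0.15)(0.3700) = 0.363875
adj(I−A) = Cᵀ =
  [ 0.6700   0.1725   0.1800]
  [ 0.1075   0.4350   0.1375]
  [ 0.3700   0.3125   0.6425]
(I − A)⁻¹ = adj(I−A) / det(I−A) ≈
  [   1.8413     0.4741     0.4947]
  [   0.2954     1.1955     0.3779]
  [   1.0168     0.8588     1.7657]
Δx = (I − A)⁻¹ Δd with Δd having -10 in the Sporting Goods component and 0 elsewhere.
So Δx_S = L_SS · (-10), where L_SS = adj(I−A)_SS / det(I−A) = 0.4350 / 0.363875.
Δx_S = 0.4350 × (-10) / 0.363875 = -4.35 / 0.363875 ≈ -12.0.

Δx_S = -12.0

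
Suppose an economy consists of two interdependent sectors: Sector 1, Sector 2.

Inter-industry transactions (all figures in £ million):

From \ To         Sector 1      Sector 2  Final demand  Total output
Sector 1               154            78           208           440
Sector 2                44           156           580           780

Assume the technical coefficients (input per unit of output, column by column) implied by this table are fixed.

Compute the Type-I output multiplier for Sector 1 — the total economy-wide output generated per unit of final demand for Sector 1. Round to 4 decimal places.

Technical coefficients a_ij = z_ij / X_j:
  a_11 = 154/440 = 0.35, a_21 = 44/440 = 0.10
  a_12 = 78/780 = 0.10, a_22 = 156/780 = 0.20
I − A =
  [   0.65    -0.10]
  [  -0.10     0.80]
det(I−A) = (0.65)(0.80) − (-0.10)(-0.10) = 0.5100
adj(I−A) = [[0.80, 0.10], [0.10, 0.65]]
(I − A)⁻¹ = adj(I−A) / det(I−A) ≈
  [   1.56863     0.19608]
  [   0.19608     1.27451]
The output multiplier for sector j is the column-j sum of the Leontief inverse (I − A)⁻¹ = adj(I−A) / det(I−A).
Column 1 of adj(I−A): (0.80, 0.10); det(I−A) = 0.5100.
m_1 = (0.80 + 0.10) / 0.5100 = 0.90 / 0.5100 ≈ 1.7647.

m_1 = 1.7647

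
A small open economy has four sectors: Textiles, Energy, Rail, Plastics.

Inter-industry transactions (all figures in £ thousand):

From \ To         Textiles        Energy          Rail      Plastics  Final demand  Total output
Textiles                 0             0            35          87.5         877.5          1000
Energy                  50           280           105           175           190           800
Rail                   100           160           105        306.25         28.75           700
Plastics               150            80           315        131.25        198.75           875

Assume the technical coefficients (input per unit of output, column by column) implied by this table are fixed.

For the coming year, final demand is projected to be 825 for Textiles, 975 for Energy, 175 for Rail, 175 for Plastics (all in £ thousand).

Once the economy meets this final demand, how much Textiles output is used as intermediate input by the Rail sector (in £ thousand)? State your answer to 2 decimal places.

Technical coefficients a_ij = z_ij / X_j:
  a_11 = 0/1000 = 0.00, a_21 = 50/1000 = 0.05, a_31 = 100/1000 = 0.10, a_41 = 150/1000 = 0.15
  a_12 = 0/800 = 0.00, a_22 = 280/800 = 0.35, a_32 = 160/800 = 0.20, a_42 = 80/800 = 0.10
  a_13 = 35/700 = 0.05, a_23 = 105/700 = 0.15, a_33 = 105/700 = 0.15, a_43 = 315/700 = 0.45
  a_14 = 87.5/875 = 0.10, a_24 = 175/875 = 0.20, a_34 = 306.25/875 = 0.35, a_44 = 131.25/875 = 0.15
I − A =
  [   1.00     0.00    -0.05    -0.10]
  [  -0.05     0.65    -0.15    -0.20]
  [  -0.10    -0.20     0.85    -0.35]
  [  -0.15    -0.10    -0.45     0.85]
Compute the cofactors C_ij = (−1)^(i+j)·(3×3 minor ij) of I−A; the adjugate is their transpose:
adj(I−A) = Cᵀ =
  [ 0.301500   0.027750   0.057375   0.065625]
  [ 0.083375   0.540875   0.221125   0.228125]
  [ 0.103625   0.203000   0.522250   0.275000]
  [ 0.117875   0.176000   0.312625   0.518750]
det(I−A) = Σ_j (I−A)_1j·C_1j = (1.00)(0.301500) + (0.00)(0.083375) + (-0.05)(0.103625) + (-0.10)(0.117875) = 0.28453125
(I − A)⁻¹ = adj(I−A) / det(I−A) ≈
  [   1.0596     0.0975     0.2016     0.2306]
  [   0.2930     1.9009     0.7772     0.8018]
  [   0.3642     0.7135     1.8355     0.9665]
  [   0.4143     0.6186     1.0987     1.8232]
First solve x = (I − A)⁻¹ d = adj(I−A)·d / det(I−A); in particular x_3 = (0.103625·825 + 0.203000·975 + 0.522250·175 + 0.275000·175) / 0.28453125 = 422.934375 / 0.28453125 ≈ 1486.4250.
Intermediate flow from 1 to 3: z_13 = a_13 · x_3 = 0.05 × 422.934375 / 0.28453125 = 21.14671875 / 0.28453125 ≈ 74.32.

z_13 = 74.32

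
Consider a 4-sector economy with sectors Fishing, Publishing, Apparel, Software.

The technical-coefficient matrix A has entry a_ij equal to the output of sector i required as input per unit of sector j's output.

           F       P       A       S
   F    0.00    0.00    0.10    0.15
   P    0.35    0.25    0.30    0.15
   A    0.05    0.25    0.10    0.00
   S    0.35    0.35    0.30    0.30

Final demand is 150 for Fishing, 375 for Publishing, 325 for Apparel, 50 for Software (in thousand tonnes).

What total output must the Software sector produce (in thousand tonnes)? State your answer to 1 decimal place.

I − A =
  [   1.00     0.00    -0.10    -0.15]
  [  -0.35     0.75    -0.30    -0.15]
  [  -0.05    -0.25     0.90     0.00]
  [  -0.35    -0.35    -0.30     0.70]
Compute the cofactors C_ij = (−1)^(i+j)·(3×3 minor ij) of I−A; the adjugate is their transpose:
adj(I−A) = Cᵀ =
  [ 0.36150   0.07600   0.09675   0.09375]
  [ 0.28050   0.57700   0.28475   0.18375]
  [ 0.09800   0.16450   0.41475   0.05625]
  [ 0.36300   0.39700   0.36850   0.58750]
det(I−A) = Σ_j (I−A)_1j·C_1j = (1.00)(0.36150) + (0.00)(0.28050) + (-0.10)(0.09800) + (-0.15)(0.36300) = 0.29725
(I − A)⁻¹ = adj(I−A) / det(I−A) ≈
  [   1.2161     0.2557     0.3255     0.3154]
  [   0.9437     1.9411     0.9579     0.6182]
  [   0.3297     0.5534     1.3953     0.1892]
  [   1.2212     1.3356     1.2397     1.9765]
x = (I − A)⁻¹ d = adj(I−A)·d / det(I−A), with det(I−A) = 0.29725:
  x_F = (0.36150·150 + 0.07600·375 + 0.09675·325 + 0.09375·50) / 0.29725 = 118.85625 / 0.29725 ≈ 399.9
  x_P = (0.28050·150 + 0.57700·375 + 0.28475·325 + 0.18375·50) / 0.29725 = 360.18125 / 0.29725 ≈ 1211.7
  x_A = (0.09800·150 + 0.16450·375 + 0.41475·325 + 0.05625·50) / 0.29725 = 213.99375 / 0.29725 ≈ 719.9
  x_S = (0.36300·150 + 0.39700·375 + 0.36850·325 + 0.58750·50) / 0.29725 = 352.4625 / 0.29725 ≈ 1185.7

x_S = 1185.7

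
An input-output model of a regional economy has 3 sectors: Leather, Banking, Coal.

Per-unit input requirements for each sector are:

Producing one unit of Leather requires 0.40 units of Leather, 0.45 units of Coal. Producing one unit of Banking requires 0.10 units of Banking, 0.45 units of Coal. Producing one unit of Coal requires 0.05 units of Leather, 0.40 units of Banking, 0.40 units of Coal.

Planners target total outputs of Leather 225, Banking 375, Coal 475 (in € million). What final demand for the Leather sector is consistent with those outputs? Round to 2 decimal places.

d_1 = 111.25

I − A =
  [   0.60     0.00    -0.05]
  [   0.00     0.90    -0.40]
  [  -0.45    -0.45     0.60]
d = (I − A) x:
  d_1 = (+0.60)·225 + (+0.00)·375 + (-0.05)·475 = 111.25
  d_2 = (+0.00)·225 + (+0.90)·375 + (-0.40)·475 = 147.50
  d_3 = (-0.45)·225 + (-0.45)·375 + (+0.60)·475 = 15.00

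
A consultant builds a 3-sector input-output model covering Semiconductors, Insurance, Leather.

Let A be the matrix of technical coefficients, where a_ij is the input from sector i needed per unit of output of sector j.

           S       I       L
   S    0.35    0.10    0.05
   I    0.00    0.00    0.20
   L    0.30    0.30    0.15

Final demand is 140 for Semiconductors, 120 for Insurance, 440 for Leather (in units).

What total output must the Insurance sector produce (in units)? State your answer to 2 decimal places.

x_I = 264.16

I − A =
  [   0.65    -0.10    -0.05]
  [   0.00     1.00    -0.20]
  [  -0.30    -0.30     0.85]
Cofactors of I−A, C_ij = (−1)^(i+j)·(minor ij) (rows/columns in the sector order above):
  C_11 = (1.00)(0.85) − (-0.20)(-0.30) = 0.7900
  C_12 = −[(0.00)(0.85) − (-0.20)(-0.30)] = 0.0600
  C_13 = (0.00)(-0.30) − (1.00)(-0.30) = 0.3000
  C_21 = −[(-0.10)(0.85) − (-0.05)(-0.30)] = 0.1000
  C_22 = (0.65)(0.85) − (-0.05)(-0.30) = 0.5375
  C_23 = −[(0.65)(-0.30) − (-0.10)(-0.30)] = 0.2250
  C_31 = (-0.10)(-0.20) − (-0.05)(1.00) = 0.0700
  C_32 = −[(0.65)(-0.20) − (-0.05)(0.00)] = 0.1300
  C_33 = (0.65)(1.00) − (-0.10)(0.00) = 0.6500
det(I−A) = Σ_j (I−A)_1j·C_1j = (0.65)(0.7900) + (-0.10)(0.0600) + (-0.05)(0.3000) = 0.4925
adj(I−A) = Cᵀ =
  [ 0.7900   0.1000   0.0700]
  [ 0.0600   0.5375   0.1300]
  [ 0.3000   0.2250   0.6500]
(I − A)⁻¹ = adj(I−A) / det(I−A) ≈
  [   1.6041     0.2030     0.1421]
  [   0.1218     1.0914     0.2640]
  [   0.6091     0.4569     1.3198]
x = (I − A)⁻¹ d = adj(I−A)·d / det(I−A), with det(I−A) = 0.4925:
  x_S = (0.7900·140 + 0.1000·120 + 0.0700·440) / 0.4925 = 153.40 / 0.4925 ≈ 311.47
  x_I = (0.0600·140 + 0.5375·120 + 0.1300·440) / 0.4925 = 130.10 / 0.4925 ≈ 264.16
  x_L = (0.3000·140 + 0.2250·120 + 0.6500·440) / 0.4925 = 355.00 / 0.4925 ≈ 720.81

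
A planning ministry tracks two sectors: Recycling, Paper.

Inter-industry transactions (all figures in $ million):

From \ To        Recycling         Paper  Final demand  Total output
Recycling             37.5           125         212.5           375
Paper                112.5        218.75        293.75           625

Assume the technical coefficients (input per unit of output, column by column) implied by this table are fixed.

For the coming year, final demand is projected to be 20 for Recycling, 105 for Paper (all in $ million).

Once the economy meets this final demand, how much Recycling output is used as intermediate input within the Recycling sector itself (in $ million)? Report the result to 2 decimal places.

Technical coefficients a_ij = z_ij / X_j:
  a_RR = 37.5/375 = 0.10, a_PR = 112.5/375 = 0.30
  a_RP = 125/625 = 0.20, a_PP = 218.75/625 = 0.35
I − A =
  [   0.90    -0.20]
  [  -0.30     0.65]
det(I−A) = (0.90)(0.65) − (-0.20)(-0.30) = 0.5250
adj(I−A) = [[0.65, 0.20], [0.30, 0.90]]
(I − A)⁻¹ = adj(I−A) / det(I−A) ≈
  [   1.2381     0.3810]
  [   0.5714     1.7143]
First solve x = (I − A)⁻¹ d = adj(I−A)·d / det(I−A); in particular x_R = (0.65·20 + 0.20·105) / 0.5250 = 34.00 / 0.5250 ≈ 64.7619.
Intermediate flow from R to R: z_RR = a_RR · x_R = 0.10 × 34.00 / 0.5250 = 3.40 / 0.5250 ≈ 6.48.

z_RR = 6.48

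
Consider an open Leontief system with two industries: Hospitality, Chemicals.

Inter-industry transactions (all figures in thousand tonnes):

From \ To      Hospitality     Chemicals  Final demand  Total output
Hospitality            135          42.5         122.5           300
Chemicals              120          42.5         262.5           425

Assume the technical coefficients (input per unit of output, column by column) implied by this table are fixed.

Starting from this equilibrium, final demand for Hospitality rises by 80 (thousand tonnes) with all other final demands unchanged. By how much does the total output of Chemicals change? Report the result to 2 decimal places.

Δx_2 = 70.33

Technical coefficients a_ij = z_ij / X_j:
  a_11 = 135/300 = 0.45, a_21 = 120/300 = 0.40
  a_12 = 42.5/425 = 0.10, a_22 = 42.5/425 = 0.10
I − A =
  [   0.55    -0.10]
  [  -0.40     0.90]
det(I−A) = (0.55)(0.90) − (-0.10)(-0.40) = 0.4550
adj(I−A) = [[0.90, 0.10], [0.40, 0.55]]
(I − A)⁻¹ = adj(I−A) / det(I−A) ≈
  [   1.9780     0.2198]
  [   0.8791     1.2088]
Δx = (I − A)⁻¹ Δd with Δd having +80 in the Hospitality component and 0 elsewhere.
So Δx_2 = L_21 · (+80), where L_21 = adj(I−A)_21 / det(I−A) = 0.40 / 0.4550.
Δx_2 = 0.40 × (+80) / 0.4550 = 32.00 / 0.4550 ≈ 70.33.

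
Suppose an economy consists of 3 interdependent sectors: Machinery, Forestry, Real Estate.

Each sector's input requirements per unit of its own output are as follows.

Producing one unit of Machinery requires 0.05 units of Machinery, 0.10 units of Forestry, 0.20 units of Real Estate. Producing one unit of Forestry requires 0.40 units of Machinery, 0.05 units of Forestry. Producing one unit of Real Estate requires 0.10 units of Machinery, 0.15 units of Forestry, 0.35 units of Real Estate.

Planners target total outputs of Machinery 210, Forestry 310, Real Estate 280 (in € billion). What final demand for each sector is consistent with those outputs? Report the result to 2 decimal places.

d_1 = 47.50, d_2 = 231.50, d_3 = 140.00

I − A =
  [   0.95    -0.40    -0.10]
  [  -0.10     0.95    -0.15]
  [  -0.20     0.00     0.65]
d = (I − A) x:
  d_1 = (+0.95)·210 + (-0.40)·310 + (-0.10)·280 = 47.50
  d_2 = (-0.10)·210 + (+0.95)·310 + (-0.15)·280 = 231.50
  d_3 = (-0.20)·210 + (+0.00)·310 + (+0.65)·280 = 140.00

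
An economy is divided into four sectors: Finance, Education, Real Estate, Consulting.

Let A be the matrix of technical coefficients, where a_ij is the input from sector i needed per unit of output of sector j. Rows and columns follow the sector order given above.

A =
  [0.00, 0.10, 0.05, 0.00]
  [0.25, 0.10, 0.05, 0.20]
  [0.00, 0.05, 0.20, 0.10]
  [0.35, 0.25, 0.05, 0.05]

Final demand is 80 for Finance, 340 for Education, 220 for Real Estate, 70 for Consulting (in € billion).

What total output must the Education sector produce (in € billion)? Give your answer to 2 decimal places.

x_2 = 499.11

I − A =
  [   1.00    -0.10    -0.05     0.00]
  [  -0.25     0.90    -0.05    -0.20]
  [   0.00    -0.05     0.80    -0.10]
  [  -0.35    -0.25    -0.05     0.95]
Compute the cofactors C_ij = (−1)^(i+j)·(3×3 minor ij) of I−A; the adjugate is their transpose:
adj(I−A) = Cᵀ =
  [ 0.635375   0.079125   0.046000   0.021500]
  [ 0.246500   0.753250   0.072875   0.166250]
  [ 0.053125   0.076000   0.774250   0.097500]
  [ 0.301750   0.231375   0.076875   0.696875]
det(I−A) = Σ_j (I−A)_1j·C_1j = (1.00)(0.635375) + (-0.10)(0.246500) + (-0.05)(0.053125) + (0.00)(0.301750) = 0.60806875
(I − A)⁻¹ = adj(I−A) / det(I−A) ≈
  [   1.0449     0.1301     0.0756     0.0354]
  [   0.4054     1.2388     0.1198     0.2734]
  [   0.0874     0.1250     1.2733     0.1603]
  [   0.4962     0.3805     0.1264     1.1460]
x = (I − A)⁻¹ d = adj(I−A)·d / det(I−A), with det(I−A) = 0.60806875:
  x_1 = (0.635375·80 + 0.079125·340 + 0.046000·220 + 0.021500·70) / 0.60806875 = 89.3575 / 0.60806875 ≈ 146.95
  x_2 = (0.246500·80 + 0.753250·340 + 0.072875·220 + 0.166250·70) / 0.60806875 = 303.495 / 0.60806875 ≈ 499.11
  x_3 = (0.053125·80 + 0.076000·340 + 0.774250·220 + 0.097500·70) / 0.60806875 = 207.25 / 0.60806875 ≈ 340.83
  x_4 = (0.301750·80 + 0.231375·340 + 0.076875·220 + 0.696875·70) / 0.60806875 = 168.50125 / 0.60806875 ≈ 277.11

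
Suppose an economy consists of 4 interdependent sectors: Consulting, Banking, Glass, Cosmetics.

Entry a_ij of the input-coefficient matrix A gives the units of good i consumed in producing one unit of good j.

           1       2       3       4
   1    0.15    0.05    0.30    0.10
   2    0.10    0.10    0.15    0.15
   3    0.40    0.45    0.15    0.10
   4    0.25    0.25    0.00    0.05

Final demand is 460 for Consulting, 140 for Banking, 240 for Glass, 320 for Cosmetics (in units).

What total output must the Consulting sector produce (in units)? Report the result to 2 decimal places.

x_1 = 1098.78

I − A =
  [   0.85    -0.05    -0.30    -0.10]
  [  -0.10     0.90    -0.15    -0.15]
  [  -0.40    -0.45     0.85    -0.10]
  [  -0.25    -0.25     0.00     0.95]
Compute the cofactors C_ij = (−1)^(i+j)·(3×3 minor ij) of I−A; the adjugate is their transpose:
adj(I−A) = Cᵀ =
  [ 0.627000   0.197375   0.256125   0.124125]
  [ 0.173375   0.543625   0.157125   0.120625]
  [ 0.411625   0.403625   0.663250   0.176875]
  [ 0.210625   0.195000   0.108750   0.464125]
det(I−A) = Σ_j (I−A)_1j·C_1j = (0.85)(0.627000) + (-0.05)(0.173375) + (-0.30)(0.411625) + (-0.10)(0.210625) = 0.37973125
(I − A)⁻¹ = adj(I−A) / det(I−A) ≈
  [   1.6512     0.5198     0.6745     0.3269]
  [   0.4566     1.4316     0.4138     0.3177]
  [   1.0840     1.0629     1.7466     0.4658]
  [   0.5547     0.5135     0.2864     1.2222]
x = (I − A)⁻¹ d = adj(I−A)·d / det(I−A), with det(I−A) = 0.37973125:
  x_1 = (0.627000·460 + 0.197375·140 + 0.256125·240 + 0.124125·320) / 0.37973125 = 417.2425 / 0.37973125 ≈ 1098.78
  x_2 = (0.173375·460 + 0.543625·140 + 0.157125·240 + 0.120625·320) / 0.37973125 = 232.17 / 0.37973125 ≈ 611.41
  x_3 = (0.411625·460 + 0.403625·140 + 0.663250·240 + 0.176875·320) / 0.37973125 = 461.635 / 0.37973125 ≈ 1215.69
  x_4 = (0.210625·460 + 0.195000·140 + 0.108750·240 + 0.464125·320) / 0.37973125 = 298.8075 / 0.37973125 ≈ 786.89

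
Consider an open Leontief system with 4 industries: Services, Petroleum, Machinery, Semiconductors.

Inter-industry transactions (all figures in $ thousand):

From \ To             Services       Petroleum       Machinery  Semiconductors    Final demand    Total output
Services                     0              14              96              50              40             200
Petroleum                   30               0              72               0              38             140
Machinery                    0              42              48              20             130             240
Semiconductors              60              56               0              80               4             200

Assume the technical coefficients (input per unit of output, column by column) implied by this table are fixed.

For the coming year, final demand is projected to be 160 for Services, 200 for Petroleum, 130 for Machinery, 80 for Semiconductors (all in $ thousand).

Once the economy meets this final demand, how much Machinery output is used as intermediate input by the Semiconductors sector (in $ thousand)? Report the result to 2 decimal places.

z_34 = 65.83

Technical coefficients a_ij = z_ij / X_j:
  a_11 = 0/200 = 0.00, a_21 = 30/200 = 0.15, a_31 = 0/200 = 0.00, a_41 = 60/200 = 0.30
  a_12 = 14/140 = 0.10, a_22 = 0/140 = 0.00, a_32 = 42/140 = 0.30, a_42 = 56/140 = 0.40
  a_13 = 96/240 = 0.40, a_23 = 72/240 = 0.30, a_33 = 48/240 = 0.20, a_43 = 0/240 = 0.00
  a_14 = 50/200 = 0.25, a_24 = 0/200 = 0.00, a_34 = 20/200 = 0.10, a_44 = 80/200 = 0.40
I − A =
  [   1.00    -0.10    -0.40    -0.25]
  [  -0.15     1.00    -0.30     0.00]
  [   0.00    -0.30     0.80    -0.10]
  [  -0.30    -0.40     0.00     0.60]
Compute the cofactors C_ij = (−1)^(i+j)·(3×3 minor ij) of I−A; the adjugate is their transpose:
adj(I−A) = Cᵀ =
  [ 0.41400   0.21600   0.28800   0.22050]
  [ 0.08100   0.40800   0.19350   0.06600]
  [ 0.06300   0.20050   0.50100   0.10975]
  [ 0.26100   0.38000   0.27300   0.68000]
det(I−A) = Σ_j (I−A)_1j·C_1j = (1.00)(0.41400) + (-0.10)(0.08100) + (-0.40)(0.06300) + (-0.25)(0.26100) = 0.31545
(I − A)⁻¹ = adj(I−A) / det(I−A) ≈
  [   1.3124     0.6847     0.9130     0.6990]
  [   0.2568     1.2934     0.6134     0.2092]
  [   0.1997     0.6356     1.5882     0.3479]
  [   0.8274     1.2046     0.8654     2.1557]
First solve x = (I − A)⁻¹ d = adj(I−A)·d / det(I−A); in particular x_4 = (0.26100·160 + 0.38000·200 + 0.27300·130 + 0.68000·80) / 0.31545 = 207.65 / 0.31545 ≈ 658.2660.
Intermediate flow from 3 to 4: z_34 = a_34 · x_4 = 0.10 × 207.65 / 0.31545 = 20.765 / 0.31545 ≈ 65.83.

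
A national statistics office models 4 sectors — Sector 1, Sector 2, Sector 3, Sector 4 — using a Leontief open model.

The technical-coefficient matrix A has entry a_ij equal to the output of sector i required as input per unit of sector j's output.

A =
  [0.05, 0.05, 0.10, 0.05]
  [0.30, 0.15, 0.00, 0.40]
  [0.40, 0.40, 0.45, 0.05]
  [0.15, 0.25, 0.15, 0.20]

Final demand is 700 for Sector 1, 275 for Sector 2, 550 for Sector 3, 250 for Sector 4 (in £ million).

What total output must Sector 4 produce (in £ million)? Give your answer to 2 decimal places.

I − A =
  [   0.95    -0.05    -0.10    -0.05]
  [  -0.30     0.85     0.00    -0.40]
  [  -0.40    -0.40     0.55    -0.05]
  [  -0.15    -0.25    -0.15     0.80]
Compute the cofactors C_ij = (−1)^(i+j)·(3×3 minor ij) of I−A; the adjugate is their transpose:
adj(I−A) = Cᵀ =
  [ 0.288625   0.064750   0.067375   0.054625]
  [ 0.186750   0.371000   0.089250   0.202750]
  [ 0.362125   0.334250   0.525875   0.222625]
  [ 0.180375   0.190750   0.139125   0.389875]
det(I−A) = Σ_j (I−A)_1j·C_1j = (0.95)(0.288625) + (-0.05)(0.186750) + (-0.10)(0.362125) + (-0.05)(0.180375) = 0.219625
(I − A)⁻¹ = adj(I−A) / det(I−A) ≈
  [   1.3142     0.2948     0.3068     0.2487]
  [   0.8503     1.6892     0.4064     0.9232]
  [   1.6488     1.5219     2.3944     1.0137]
  [   0.8213     0.8685     0.6335     1.7752]
x = (I − A)⁻¹ d = adj(I−A)·d / det(I−A), with det(I−A) = 0.219625:
  x_1 = (0.288625·700 + 0.064750·275 + 0.067375·550 + 0.054625·250) / 0.219625 = 270.55625 / 0.219625 ≈ 1231.90
  x_2 = (0.186750·700 + 0.371000·275 + 0.089250·550 + 0.202750·250) / 0.219625 = 332.525 / 0.219625 ≈ 1514.06
  x_3 = (0.362125·700 + 0.334250·275 + 0.525875·550 + 0.222625·250) / 0.219625 = 690.29375 / 0.219625 ≈ 3143.06
  x_4 = (0.180375·700 + 0.190750·275 + 0.139125·550 + 0.389875·250) / 0.219625 = 352.70625 / 0.219625 ≈ 1605.95

x_4 = 1605.95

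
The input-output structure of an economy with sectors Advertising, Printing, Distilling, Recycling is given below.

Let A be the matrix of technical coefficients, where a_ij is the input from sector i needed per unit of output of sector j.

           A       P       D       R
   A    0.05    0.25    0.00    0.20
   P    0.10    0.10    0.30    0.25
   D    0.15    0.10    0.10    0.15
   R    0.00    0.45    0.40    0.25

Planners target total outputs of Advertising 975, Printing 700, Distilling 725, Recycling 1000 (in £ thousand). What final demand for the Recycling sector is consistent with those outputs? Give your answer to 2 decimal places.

I − A =
  [   0.95    -0.25     0.00    -0.20]
  [  -0.10     0.90    -0.30    -0.25]
  [  -0.15    -0.10     0.90    -0.15]
  [   0.00    -0.45    -0.40     0.75]
d = (I − A) x:
  d_A = (+0.95)·975 + (-0.25)·700 + (+0.00)·725 + (-0.20)·1000 = 551.25
  d_P = (-0.10)·975 + (+0.90)·700 + (-0.30)·725 + (-0.25)·1000 = 65.00
  d_D = (-0.15)·975 + (-0.10)·700 + (+0.90)·725 + (-0.15)·1000 = 286.25
  d_R = (+0.00)·975 + (-0.45)·700 + (-0.40)·725 + (+0.75)·1000 = 145.00

d_R = 145.00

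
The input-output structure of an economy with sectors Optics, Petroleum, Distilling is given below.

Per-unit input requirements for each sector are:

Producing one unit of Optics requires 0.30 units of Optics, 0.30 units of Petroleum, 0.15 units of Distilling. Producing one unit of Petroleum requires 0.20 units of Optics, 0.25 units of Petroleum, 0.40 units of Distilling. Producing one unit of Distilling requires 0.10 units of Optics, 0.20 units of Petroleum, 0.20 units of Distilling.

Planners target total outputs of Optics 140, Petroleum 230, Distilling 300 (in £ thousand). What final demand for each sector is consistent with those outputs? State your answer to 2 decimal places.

d_1 = 22.00, d_2 = 70.50, d_3 = 127.00

I − A =
  [   0.70    -0.20    -0.10]
  [  -0.30     0.75    -0.20]
  [  -0.15    -0.40     0.80]
d = (I − A) x:
  d_1 = (+0.70)·140 + (-0.20)·230 + (-0.10)·300 = 22.00
  d_2 = (-0.30)·140 + (+0.75)·230 + (-0.20)·300 = 70.50
  d_3 = (-0.15)·140 + (-0.40)·230 + (+0.80)·300 = 127.00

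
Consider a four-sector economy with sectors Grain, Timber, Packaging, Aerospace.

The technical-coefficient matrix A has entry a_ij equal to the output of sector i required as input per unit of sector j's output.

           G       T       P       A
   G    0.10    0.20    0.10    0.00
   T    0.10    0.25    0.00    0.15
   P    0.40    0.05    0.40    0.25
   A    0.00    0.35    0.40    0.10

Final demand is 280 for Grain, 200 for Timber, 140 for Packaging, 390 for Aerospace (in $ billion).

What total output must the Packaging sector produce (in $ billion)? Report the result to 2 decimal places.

x_P = 1144.37

I − A =
  [   0.90    -0.20    -0.10     0.00]
  [  -0.10     0.75     0.00    -0.15]
  [  -0.40    -0.05     0.60    -0.25]
  [   0.00    -0.35    -0.40     0.90]
Compute the cofactors C_ij = (−1)^(i+j)·(3×3 minor ij) of I−A; the adjugate is their transpose:
adj(I−A) = Cᵀ =
  [ 0.29550   0.10125   0.07425   0.03750]
  [ 0.06800   0.36000   0.06300   0.07750]
  [ 0.26225   0.19125   0.54225   0.18250]
  [ 0.14300   0.22500   0.26550   0.36250]
det(I−A) = Σ_j (I−A)_1j·C_1j = (0.90)(0.29550) + (-0.20)(0.06800) + (-0.10)(0.26225) + (0.00)(0.14300) = 0.226125
(I − A)⁻¹ = adj(I−A) / det(I−A) ≈
  [   1.3068     0.4478     0.3284     0.1658]
  [   0.3007     1.5920     0.2786     0.3427]
  [   1.1598     0.8458     2.3980     0.8071]
  [   0.6324     0.9950     1.1741     1.6031]
x = (I − A)⁻¹ d = adj(I−A)·d / det(I−A), with det(I−A) = 0.226125:
  x_G = (0.29550·280 + 0.10125·200 + 0.07425·140 + 0.03750·390) / 0.226125 = 128.01 / 0.226125 ≈ 566.10
  x_T = (0.06800·280 + 0.36000·200 + 0.06300·140 + 0.07750·390) / 0.226125 = 130.085 / 0.226125 ≈ 575.28
  x_P = (0.26225·280 + 0.19125·200 + 0.54225·140 + 0.18250·390) / 0.226125 = 258.77 / 0.226125 ≈ 1144.37
  x_A = (0.14300·280 + 0.22500·200 + 0.26550·140 + 0.36250·390) / 0.226125 = 263.585 / 0.226125 ≈ 1165.66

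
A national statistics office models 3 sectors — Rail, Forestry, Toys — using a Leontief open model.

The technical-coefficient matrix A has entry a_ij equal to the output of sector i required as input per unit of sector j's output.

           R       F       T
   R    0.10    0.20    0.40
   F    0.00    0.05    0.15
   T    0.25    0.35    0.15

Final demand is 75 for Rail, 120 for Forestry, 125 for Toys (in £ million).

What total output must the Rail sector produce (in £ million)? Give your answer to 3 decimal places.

I − A =
  [   0.90    -0.20    -0.40]
  [   0.00     0.95    -0.15]
  [  -0.25    -0.35     0.85]
Cofactors of I−A, C_ij = (−1)^(i+j)·(minor ij) (rows/columns in the sector order above):
  C_11 = (0.95)(0.85) − (-0.15)(-0.35) = 0.7550
  C_12 = −[(0.00)(0.85) − (-0.15)(-0.25)] = 0.0375
  C_13 = (0.00)(-0.35) − (0.95)(-0.25) = 0.2375
  C_21 = −[(-0.20)(0.85) − (-0.40)(-0.35)] = 0.3100
  C_22 = (0.90)(0.85) − (-0.40)(-0.25) = 0.6650
  C_23 = −[(0.90)(-0.35) − (-0.20)(-0.25)] = 0.3650
  C_31 = (-0.20)(-0.15) − (-0.40)(0.95) = 0.4100
  C_32 = −[(0.90)(-0.15) − (-0.40)(0.00)] = 0.1350
  C_33 = (0.90)(0.95) − (-0.20)(0.00) = 0.8550
det(I−A) = Σ_j (I−A)_1j·C_1j = (0.90)(0.7550) + (-0.20)(0.0375) + (-0.40)(0.2375) = 0.5770
adj(I−A) = Cᵀ =
  [ 0.7550   0.3100   0.4100]
  [ 0.0375   0.6650   0.1350]
  [ 0.2375   0.3650   0.8550]
(I − A)⁻¹ = adj(I−A) / det(I−A) ≈
  [   1.3085     0.5373     0.7106]
  [   0.0650     1.1525     0.2340]
  [   0.4116     0.6326     1.4818]
x = (I − A)⁻¹ d = adj(I−A)·d / det(I−A), with det(I−A) = 0.5770:
  x_R = (0.7550·75 + 0.3100·120 + 0.4100·125) / 0.5770 = 145.075 / 0.5770 ≈ 251.430
  x_F = (0.0375·75 + 0.6650·120 + 0.1350·125) / 0.5770 = 99.4875 / 0.5770 ≈ 172.422
  x_T = (0.2375·75 + 0.3650·120 + 0.8550·125) / 0.5770 = 168.4875 / 0.5770 ≈ 292.006

x_R = 251.430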